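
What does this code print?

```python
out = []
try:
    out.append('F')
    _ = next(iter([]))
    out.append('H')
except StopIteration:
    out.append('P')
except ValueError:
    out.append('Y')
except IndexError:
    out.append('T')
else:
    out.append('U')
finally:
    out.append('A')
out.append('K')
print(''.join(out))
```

Execution trace: 'F' (try body) → 'P' (except StopIteration) → 'A' (finally) → 'K' (after the try/except). Output: FPAK

Answer: FPAK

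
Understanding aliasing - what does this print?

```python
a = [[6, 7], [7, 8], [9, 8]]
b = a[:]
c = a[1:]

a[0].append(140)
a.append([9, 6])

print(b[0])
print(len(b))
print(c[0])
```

Key concept: slice with nested mutation.
Step by step:
`a = [[6, 7], [7, 8], [9, 8]]` → a = [[6, 7], [7, 8], [9, 8]]
`b = a[:]` → b = [[6, 7], [7, 8], [9, 8]]
`c = a[1:]` → c = [[7, 8], [9, 8]]
`a[0].append(140)` → a = [[6, 7, 140], [7, 8], [9, 8]]; b = [[6, 7, 140], [7, 8], [9, 8]]
`a.append([9, 6])` → a = [[6, 7, 140], [7, 8], [9, 8], [9, 6]]
`print(b[0])` → prints [6, 7, 140]
`print(len(b))` → prints 3
`print(c[0])` → prints [7, 8]

Answer:
[6, 7, 140]
3
[7, 8]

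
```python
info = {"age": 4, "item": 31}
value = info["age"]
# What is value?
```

Trace:
`info = {"age": 4, "item": 31}` → info = {'age': 4, 'item': 31}
`value = info["age"]` → value = 4
So value = 4

Answer: 4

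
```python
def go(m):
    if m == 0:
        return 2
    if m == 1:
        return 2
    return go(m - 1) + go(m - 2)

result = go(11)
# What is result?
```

Build up from base cases: go(0)=2, go(1)=2, go(2)=4, go(3)=6, go(4)=10, go(5)=16, go(6)=26, ..., go(11)=288

Answer: 288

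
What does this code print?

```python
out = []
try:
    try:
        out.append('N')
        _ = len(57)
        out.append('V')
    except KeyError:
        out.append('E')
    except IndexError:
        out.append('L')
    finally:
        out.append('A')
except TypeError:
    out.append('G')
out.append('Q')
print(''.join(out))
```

Execution trace: 'N' (try body) → 'A' (finally) → 'G' (outer except TypeError) → 'Q' (after the try/except). Output: NAGQ

Answer: NAGQ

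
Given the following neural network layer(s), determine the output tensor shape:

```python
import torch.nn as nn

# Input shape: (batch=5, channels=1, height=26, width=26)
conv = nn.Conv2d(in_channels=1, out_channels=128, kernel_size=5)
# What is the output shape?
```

Input: (5, 1, 26, 26) -> Output: (5, 128, 22, 22)

Answer: (5, 128, 22, 22)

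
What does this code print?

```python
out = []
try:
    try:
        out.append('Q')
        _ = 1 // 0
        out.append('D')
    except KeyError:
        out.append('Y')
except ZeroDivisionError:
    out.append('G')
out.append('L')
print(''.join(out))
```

Execution trace: 'Q' (try body) → 'G' (outer except ZeroDivisionError) → 'L' (after the try/except). Output: QGL

Answer: QGL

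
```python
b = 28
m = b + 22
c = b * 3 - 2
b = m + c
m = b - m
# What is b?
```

Trace:
`b = 28` → b = 28
`m = b + 22` → m = 50
`c = b * 3 - 2` → c = 82
`b = m + c` → b = 132
`m = b - m` → m = 82
So b = 132

Answer: 132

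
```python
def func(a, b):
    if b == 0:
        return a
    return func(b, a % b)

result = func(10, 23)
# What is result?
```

func(10, 23) -> func(23, 10) -> func(10, 3) -> func(3, 1) -> func(1, 0) -> 1

Answer: 1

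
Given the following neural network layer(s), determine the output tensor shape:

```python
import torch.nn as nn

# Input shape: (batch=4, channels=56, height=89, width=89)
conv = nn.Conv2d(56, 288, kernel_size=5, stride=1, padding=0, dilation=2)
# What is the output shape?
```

Input: (4, 56, 89, 89) -> Output: (4, 288, 81, 81)

Answer: (4, 288, 81, 81)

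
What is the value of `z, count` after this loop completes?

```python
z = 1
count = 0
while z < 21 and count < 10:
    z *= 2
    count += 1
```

Double until >= 21 or 10 iterations
`z, count` takes the values: (1, 0) → (2, 0) → (2, 1) → (4, 1) → (4, 2) → (8, 2) → (8, 3) → (16, 3) → (16, 4) → (32, 4) → (32, 5)

Answer: 32, 5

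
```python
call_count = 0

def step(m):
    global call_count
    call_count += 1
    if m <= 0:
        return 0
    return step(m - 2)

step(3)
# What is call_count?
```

Linear recursion stepping by 2: 3 calls from m=3 down to ≤0.

Answer: 3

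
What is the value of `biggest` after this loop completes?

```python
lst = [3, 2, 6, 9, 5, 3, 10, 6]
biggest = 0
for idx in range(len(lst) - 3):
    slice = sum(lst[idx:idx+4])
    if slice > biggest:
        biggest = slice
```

Max sum of 4-element window in [3, 2, 6, 9, 5, 3, 10, 6]
`biggest` takes the values: 0 → 20 → 22 → 23 → 27

Answer: 27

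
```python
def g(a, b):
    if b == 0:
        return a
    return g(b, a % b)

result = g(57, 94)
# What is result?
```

g(57, 94) -> g(94, 57) -> g(57, 37) -> g(37, 20) -> g(20, 17) -> g(17, 3) -> g(3, 2) -> g(2, 1) -> g(1, 0) -> 1

Answer: 1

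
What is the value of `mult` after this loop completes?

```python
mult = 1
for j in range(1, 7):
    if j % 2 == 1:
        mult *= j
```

Product of odd numbers 1 to 6
`mult` takes the values: 1 → 3 → 15

Answer: 15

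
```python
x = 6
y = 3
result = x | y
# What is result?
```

Trace:
`x = 6` → x = 6
`y = 3` → y = 3
`result = x | y` → result = 7
So result = 7

Answer: 7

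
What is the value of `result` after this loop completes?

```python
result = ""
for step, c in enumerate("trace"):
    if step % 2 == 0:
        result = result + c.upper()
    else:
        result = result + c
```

Uppercase even positions in 'trace'
`result` takes the values: "" → "T" → "Tr" → "TrA" → "TrAc" → "TrAcE"

Answer: "TrAcE"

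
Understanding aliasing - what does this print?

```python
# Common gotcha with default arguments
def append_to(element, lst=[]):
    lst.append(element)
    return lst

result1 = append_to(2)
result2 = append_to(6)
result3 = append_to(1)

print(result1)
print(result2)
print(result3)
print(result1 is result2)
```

Key concept: mutable default argument gotcha.
Step by step:
`result1 = append_to(2)` → result1 = [2]
`result2 = append_to(6)` → result1 = [2, 6] (same object as result2); result2 = [2, 6] (same object as result1)
`result3 = append_to(1)` → result1 = [2, 6, 1] (same object as result2, result3); result2 = [2, 6, 1] (same object as result1, result3); result3 = [2, 6, 1] (same object as result1, result2)
`print(result1)` → prints [2, 6, 1]
`print(result2)` → prints [2, 6, 1]
`print(result3)` → prints [2, 6, 1]
`print(result1 is result2)` → prints True

Answer:
[2, 6, 1]
[2, 6, 1]
[2, 6, 1]
True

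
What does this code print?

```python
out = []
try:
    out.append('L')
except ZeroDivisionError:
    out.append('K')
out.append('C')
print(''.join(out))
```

Execution trace: 'L' (try body, no exception) → 'C' (after the try/except). Output: LC

Answer: LC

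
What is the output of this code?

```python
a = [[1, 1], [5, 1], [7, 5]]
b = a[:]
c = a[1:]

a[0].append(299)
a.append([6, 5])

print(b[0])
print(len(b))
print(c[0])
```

Key concept: slice with nested mutation.
Step by step:
`a = [[1, 1], [5, 1], [7, 5]]` → a = [[1, 1], [5, 1], [7, 5]]
`b = a[:]` → b = [[1, 1], [5, 1], [7, 5]]
`c = a[1:]` → c = [[5, 1], [7, 5]]
`a[0].append(299)` → a = [[1, 1, 299], [5, 1], [7, 5]]; b = [[1, 1, 299], [5, 1], [7, 5]]
`a.append([6, 5])` → a = [[1, 1, 299], [5, 1], [7, 5], [6, 5]]
`print(b[0])` → prints [1, 1, 299]
`print(len(b))` → prints 3
`print(c[0])` → prints [5, 1]

Answer:
[1, 1, 299]
3
[5, 1]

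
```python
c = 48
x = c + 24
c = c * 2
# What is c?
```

Trace:
`c = 48` → c = 48
`x = c + 24` → x = 72
`c = c * 2` → c = 96
So c = 96

Answer: 96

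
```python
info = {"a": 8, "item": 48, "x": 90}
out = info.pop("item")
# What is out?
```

Trace:
`info = {"a": 8, "item": 48, "x": 90}` → info = {'a': 8, 'item': 48, 'x': 90}
`out = info.pop("item")` → info = {'a': 8, 'x': 90}; out = 48
So out = 48

Answer: 48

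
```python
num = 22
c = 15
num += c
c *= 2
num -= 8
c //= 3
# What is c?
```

Trace:
`num = 22` → num = 22
`c = 15` → c = 15
`num += c` → num = 37
`c *= 2` → c = 30
`num -= 8` → num = 29
`c //= 3` → c = 10
So c = 10

Answer: 10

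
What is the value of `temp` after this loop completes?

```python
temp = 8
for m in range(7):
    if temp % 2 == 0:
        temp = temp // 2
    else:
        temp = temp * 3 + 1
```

Collatz-style transformation from 8
`temp` takes the values: 8 → 4 → 2 → 1 → 4 → 2 → 1 → 4

Answer: 4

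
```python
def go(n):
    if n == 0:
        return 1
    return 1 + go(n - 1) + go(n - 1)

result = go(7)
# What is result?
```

go(n) = 1 + 2·go(n-1), go(0)=1. Closed form: (1+1)·2^7 - 1 = 255.

Answer: 255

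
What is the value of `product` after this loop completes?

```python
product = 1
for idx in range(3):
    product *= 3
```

3^3 = 27
`product` takes the values: 1 → 3 → 9 → 27

Answer: 27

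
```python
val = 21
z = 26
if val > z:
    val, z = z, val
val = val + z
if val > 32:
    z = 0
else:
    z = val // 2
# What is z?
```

Trace:
`val = 21` → val = 21
`z = 26` → z = 26
`if val > z: ...` → val > z is False → no variable changes
`val = val + z` → val = 47
`if val > 32: ...` → val > 32 is True → z = 0
So z = 0

Answer: 0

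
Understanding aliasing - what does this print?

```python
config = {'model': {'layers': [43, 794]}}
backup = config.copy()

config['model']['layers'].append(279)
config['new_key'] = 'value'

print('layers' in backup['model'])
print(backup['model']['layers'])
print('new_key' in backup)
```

Key concept: shallow copy gotcha with nested dict.
Step by step:
`config = {'model': {'layers': [43, 794]}}` → config = {'model': {'layers': [43, 794]}}
`backup = config.copy()` → backup = {'model': {'layers': [43, 794]}}
`config['model']['layers'].append(279)` → config = {'model': {'layers': [43, 794, 279]}}; backup = {'model': {'layers': [43, 794, 279]}}
`config['new_key'] = 'value'` → config = {'model': {'layers': [43, 794, 279]}, 'new_key': 'value'}
`print('layers' in backup['model'])` → prints True
`print(backup['model']['layers'])` → prints [43, 794, 279]
`print('new_key' in backup)` → prints False

Answer:
True
[43, 794, 279]
False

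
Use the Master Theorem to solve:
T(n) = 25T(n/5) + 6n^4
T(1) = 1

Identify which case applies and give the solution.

a=25, b=5, f(n)=6n^4. log_5(25) = 2. Since c=4 > 2 and the regularity condition holds (25(n/5)^4 = (25/5^4)n^4 with 25/5^4 < 1), Case 3 applies: T(n) = Θ(f(n)) = O(n^4).

Answer: O(n^4) - Case 3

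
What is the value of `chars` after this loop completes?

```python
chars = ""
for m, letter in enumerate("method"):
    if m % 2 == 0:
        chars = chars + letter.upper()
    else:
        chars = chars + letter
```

Uppercase even positions in 'method'
`chars` takes the values: "" → "M" → "Me" → "MeT" → "MeTh" → "MeThO" → "MeThOd"

Answer: "MeThOd"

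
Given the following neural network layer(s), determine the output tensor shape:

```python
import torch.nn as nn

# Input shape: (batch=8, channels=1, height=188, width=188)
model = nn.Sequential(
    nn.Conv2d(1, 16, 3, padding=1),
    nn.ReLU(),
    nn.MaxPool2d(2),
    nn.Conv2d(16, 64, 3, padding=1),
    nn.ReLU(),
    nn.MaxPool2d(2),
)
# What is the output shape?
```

Input: (8, 1, 188, 188) -> after first Conv2d: (8, 16, 188, 188) -> after first MaxPool2d: (8, 16, 94, 94) -> after second Conv2d: (8, 64, 94, 94) -> Output: (8, 64, 47, 47)

Answer: (8, 64, 47, 47)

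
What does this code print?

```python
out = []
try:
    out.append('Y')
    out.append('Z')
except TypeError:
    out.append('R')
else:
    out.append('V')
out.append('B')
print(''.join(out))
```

Execution trace: 'Y' (try body) → 'Z' (try body, no exception) → 'V' (else) → 'B' (after the try/except). Output: YZVB

Answer: YZVB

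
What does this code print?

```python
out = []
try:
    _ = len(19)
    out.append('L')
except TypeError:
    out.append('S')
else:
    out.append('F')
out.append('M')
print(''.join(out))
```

Execution trace: 'S' (except TypeError) → 'M' (after the try/except). Output: SM

Answer: SM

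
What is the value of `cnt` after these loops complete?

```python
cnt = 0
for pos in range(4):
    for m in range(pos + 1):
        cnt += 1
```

Triangle: 1 + 2 + ... + 4
`cnt` takes the values: 0 → 1 → 2 → 3 → 4 → 5 → 6 → 7 → 8 → 9 → 10

Answer: 10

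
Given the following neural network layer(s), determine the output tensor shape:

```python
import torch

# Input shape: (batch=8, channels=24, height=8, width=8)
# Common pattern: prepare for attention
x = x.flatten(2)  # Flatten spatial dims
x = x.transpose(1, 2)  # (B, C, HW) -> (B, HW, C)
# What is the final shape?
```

Input: (8, 24, 8, 8) -> after flatten(2): (8, 24, 64) -> Output: (8, 64, 24)

Answer: (8, 64, 24)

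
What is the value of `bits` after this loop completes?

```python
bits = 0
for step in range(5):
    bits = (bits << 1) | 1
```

Build 5 consecutive 1-bits: 0b11111
`bits` takes the values: 0 → 1 → 3 → 7 → 15 → 31

Answer: 31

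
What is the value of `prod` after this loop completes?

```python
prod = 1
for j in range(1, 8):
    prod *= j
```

7! = 5040
`prod` takes the values: 1 → 2 → 6 → 24 → 120 → 720 → 5040

Answer: 5040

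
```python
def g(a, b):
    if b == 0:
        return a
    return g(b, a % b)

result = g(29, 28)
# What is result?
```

g(29, 28) -> g(28, 1) -> g(1, 0) -> 1

Answer: 1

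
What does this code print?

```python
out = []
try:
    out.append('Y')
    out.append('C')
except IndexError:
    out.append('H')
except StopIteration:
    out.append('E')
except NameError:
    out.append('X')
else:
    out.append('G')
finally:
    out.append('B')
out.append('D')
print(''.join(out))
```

Execution trace: 'Y' (try body) → 'C' (try body, no exception) → 'G' (else) → 'B' (finally) → 'D' (after the try/except). Output: YCGBD

Answer: YCGBD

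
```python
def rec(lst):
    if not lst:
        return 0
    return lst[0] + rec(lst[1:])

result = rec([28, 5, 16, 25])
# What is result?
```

28 + 5 + 16 + 25 + 0 = 74

Answer: 74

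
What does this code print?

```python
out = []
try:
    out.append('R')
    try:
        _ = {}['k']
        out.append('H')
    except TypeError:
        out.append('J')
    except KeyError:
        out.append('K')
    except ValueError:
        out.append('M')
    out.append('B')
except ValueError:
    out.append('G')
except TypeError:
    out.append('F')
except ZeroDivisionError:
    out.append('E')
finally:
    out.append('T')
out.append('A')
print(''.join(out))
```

Execution trace: 'R' (try body) → 'K' (inner except KeyError) → 'B' (try body, no exception) → 'T' (finally) → 'A' (after the try/except). Output: RKBTA

Answer: RKBTA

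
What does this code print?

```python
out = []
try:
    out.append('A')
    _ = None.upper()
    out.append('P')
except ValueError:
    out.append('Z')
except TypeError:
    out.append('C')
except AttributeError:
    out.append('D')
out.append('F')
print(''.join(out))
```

Execution trace: 'A' (try body) → 'D' (except AttributeError) → 'F' (after the try/except). Output: ADF

Answer: ADF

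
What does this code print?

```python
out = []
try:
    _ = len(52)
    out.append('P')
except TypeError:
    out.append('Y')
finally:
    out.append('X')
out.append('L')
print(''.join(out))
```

Execution trace: 'Y' (except TypeError) → 'X' (finally) → 'L' (after the try/except). Output: YXL

Answer: YXL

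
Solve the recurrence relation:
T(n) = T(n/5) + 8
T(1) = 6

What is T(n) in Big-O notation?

Each step divides n by 5 and adds 8. After log_5(n) steps we reach T(1)=6. So T(n) = 8·log_5(n) + 6 = O(log n).

Answer: O(log n)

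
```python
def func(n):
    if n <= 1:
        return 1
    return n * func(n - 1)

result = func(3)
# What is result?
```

func(3) = 3 * 2 * 1 = 6

Answer: 6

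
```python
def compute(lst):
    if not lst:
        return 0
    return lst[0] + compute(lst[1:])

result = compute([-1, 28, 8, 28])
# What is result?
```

(-1) + 28 + 8 + 28 + 0 = 63

Answer: 63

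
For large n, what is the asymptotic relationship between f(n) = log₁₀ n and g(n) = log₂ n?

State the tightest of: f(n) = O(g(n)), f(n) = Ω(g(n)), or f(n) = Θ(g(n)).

log₁₀ n vs log₂ n: f(n) = Θ(g(n)) — they are asymptotically equivalent (log bases differ by a constant factor).

Answer: f(n) = Θ(g(n)) — they are asymptotically equivalent (log bases differ by a constant factor).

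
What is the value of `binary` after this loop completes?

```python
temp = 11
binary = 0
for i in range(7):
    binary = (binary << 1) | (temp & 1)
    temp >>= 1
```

Reverse lowest 7 bits of 11
`binary` takes the values: 0 → 1 → 3 → 6 → 13 → 26 → 52 → 104

Answer: 104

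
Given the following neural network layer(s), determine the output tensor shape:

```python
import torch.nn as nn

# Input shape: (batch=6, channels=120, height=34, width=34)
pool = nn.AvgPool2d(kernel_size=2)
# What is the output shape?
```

Input: (6, 120, 34, 34) -> Output: (6, 120, 17, 17)

Answer: (6, 120, 17, 17)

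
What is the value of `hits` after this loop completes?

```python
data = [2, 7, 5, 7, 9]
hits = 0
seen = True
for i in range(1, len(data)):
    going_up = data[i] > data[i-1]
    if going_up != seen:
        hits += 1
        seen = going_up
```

Count direction changes in [2, 7, 5, 7, 9]
`hits` takes the values: 0 → 1 → 2

Answer: 2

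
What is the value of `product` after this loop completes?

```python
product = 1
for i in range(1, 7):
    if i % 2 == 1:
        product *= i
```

Product of odd numbers 1 to 6
`product` takes the values: 1 → 3 → 15

Answer: 15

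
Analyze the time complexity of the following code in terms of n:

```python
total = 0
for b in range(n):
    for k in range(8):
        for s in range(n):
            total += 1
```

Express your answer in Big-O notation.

Each loop level contributes: n × 1 × n. Multiplying the contributions gives O(n^2).

Answer: O(n^2)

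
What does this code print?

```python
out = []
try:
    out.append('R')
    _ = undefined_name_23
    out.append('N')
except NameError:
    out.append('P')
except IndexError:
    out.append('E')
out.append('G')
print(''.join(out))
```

Execution trace: 'R' (try body) → 'P' (except NameError) → 'G' (after the try/except). Output: RPG

Answer: RPG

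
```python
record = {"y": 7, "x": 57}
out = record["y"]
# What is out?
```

Trace:
`record = {"y": 7, "x": 57}` → record = {'y': 7, 'x': 57}
`out = record["y"]` → out = 7
So out = 7

Answer: 7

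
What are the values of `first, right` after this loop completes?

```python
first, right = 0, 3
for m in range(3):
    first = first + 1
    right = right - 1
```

first goes 0→3, right goes 3→0
`first, right` takes the values: (0, 3) → (1, 3) → (1, 2) → (2, 2) → (2, 1) → (3, 1) → (3, 0)

Answer: 3, 0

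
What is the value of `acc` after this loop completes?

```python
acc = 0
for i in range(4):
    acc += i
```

Sum of 0 to 3 = 6
`acc` takes the values: 0 → 1 → 3 → 6

Answer: 6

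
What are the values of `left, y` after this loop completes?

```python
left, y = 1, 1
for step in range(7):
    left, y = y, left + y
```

Fibonacci: after 7 iterations
`left, y` takes the values: (1, 1) → (1, 2) → (2, 3) → (3, 5) → (5, 8) → (8, 13) → (13, 21) → (21, 34)

Answer: 21, 34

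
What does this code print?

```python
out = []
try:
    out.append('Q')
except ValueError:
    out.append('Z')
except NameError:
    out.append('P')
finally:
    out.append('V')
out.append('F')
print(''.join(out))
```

Execution trace: 'Q' (try body, no exception) → 'V' (finally) → 'F' (after the try/except). Output: QVF

Answer: QVF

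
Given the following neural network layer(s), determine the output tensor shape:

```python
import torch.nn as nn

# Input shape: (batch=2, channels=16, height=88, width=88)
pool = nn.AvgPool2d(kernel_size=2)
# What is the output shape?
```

Input: (2, 16, 88, 88) -> Output: (2, 16, 44, 44)

Answer: (2, 16, 44, 44)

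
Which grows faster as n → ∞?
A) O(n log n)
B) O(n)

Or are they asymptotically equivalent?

O(n log n) vs O(n): Higher order terms dominate.

Answer: A) O(n log n) grows faster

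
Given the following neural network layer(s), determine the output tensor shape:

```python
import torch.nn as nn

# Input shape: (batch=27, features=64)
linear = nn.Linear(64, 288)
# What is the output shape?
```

Input: (27, 64) -> Output: (27, 288)

Answer: (27, 288)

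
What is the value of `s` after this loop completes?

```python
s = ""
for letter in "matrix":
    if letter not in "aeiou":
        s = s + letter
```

Remove vowels from 'matrix'
`s` takes the values: "" → "m" → "mt" → "mtr" → "mtrx"

Answer: "mtrx"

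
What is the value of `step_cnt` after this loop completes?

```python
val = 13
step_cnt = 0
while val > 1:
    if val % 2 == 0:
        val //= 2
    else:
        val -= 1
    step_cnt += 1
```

Steps to reduce 13 to 1
`step_cnt` takes the values: 0 → 1 → 2 → 3 → 4 → 5

Answer: 5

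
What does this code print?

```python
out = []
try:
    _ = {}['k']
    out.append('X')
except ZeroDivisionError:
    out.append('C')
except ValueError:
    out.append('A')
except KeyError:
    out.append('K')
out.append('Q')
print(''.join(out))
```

Execution trace: 'K' (except KeyError) → 'Q' (after the try/except). Output: KQ

Answer: KQ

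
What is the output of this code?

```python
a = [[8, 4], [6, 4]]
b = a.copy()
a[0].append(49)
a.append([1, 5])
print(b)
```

Key concept: shallow copy with nested lists.
Step by step:
`a = [[8, 4], [6, 4]]` → a = [[8, 4], [6, 4]]
`b = a.copy()` → b = [[8, 4], [6, 4]]
`a[0].append(49)` → a = [[8, 4, 49], [6, 4]]; b = [[8, 4, 49], [6, 4]]
`a.append([1, 5])` → a = [[8, 4, 49], [6, 4], [1, 5]]
`print(b)` → prints [[8, 4, 49], [6, 4]]

Answer: [[8, 4, 49], [6, 4]]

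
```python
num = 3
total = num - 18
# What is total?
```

Trace:
`num = 3` → num = 3
`total = num - 18` → total = -15
So total = -15

Answer: -15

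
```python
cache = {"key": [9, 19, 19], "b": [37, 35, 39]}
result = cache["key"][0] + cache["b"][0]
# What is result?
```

Trace:
`cache = {"key": [9, 19, 19], "b": [37, 35, 39]}` → cache = {'key': [9, 19, 19], 'b': [37, 35, 39]}
`result = cache["key"][0] + cache["b"][0]` → result = 46
So result = 46

Answer: 46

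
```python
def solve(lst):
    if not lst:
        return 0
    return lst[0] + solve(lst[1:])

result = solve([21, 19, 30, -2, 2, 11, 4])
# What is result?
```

21 + 19 + 30 + (-2) + 2 + 11 + 4 + 0 = 85

Answer: 85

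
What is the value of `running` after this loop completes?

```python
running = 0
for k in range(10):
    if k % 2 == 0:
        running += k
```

Sum of even numbers 0 to 9
`running` takes the values: 0 → 2 → 6 → 12 → 20

Answer: 20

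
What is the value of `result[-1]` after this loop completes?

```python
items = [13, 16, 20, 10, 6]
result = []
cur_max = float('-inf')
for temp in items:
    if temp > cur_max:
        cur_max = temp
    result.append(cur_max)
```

Running max ends at 20
`result` takes the values: [] → [13] → [13, 16] → [13, 16, 20] → [13, 16, 20, 20] → [13, 16, 20, 20, 20]
So `result[-1]` = 20

Answer: 20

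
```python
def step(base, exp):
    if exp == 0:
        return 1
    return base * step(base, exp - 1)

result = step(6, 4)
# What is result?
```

step(6, 4) = 6 * 6 * 6 * 6 = 1296

Answer: 1296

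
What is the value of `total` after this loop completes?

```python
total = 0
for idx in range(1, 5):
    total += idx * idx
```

Sum of squares 1² to 4² = 30
`total` takes the values: 0 → 1 → 5 → 14 → 30

Answer: 30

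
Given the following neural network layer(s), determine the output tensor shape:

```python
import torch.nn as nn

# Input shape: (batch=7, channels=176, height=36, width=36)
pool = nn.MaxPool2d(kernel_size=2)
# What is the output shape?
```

Input: (7, 176, 36, 36) -> Output: (7, 176, 18, 18)

Answer: (7, 176, 18, 18)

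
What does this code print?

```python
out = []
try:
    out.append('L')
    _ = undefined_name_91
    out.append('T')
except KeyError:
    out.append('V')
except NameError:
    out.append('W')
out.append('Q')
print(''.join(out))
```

Execution trace: 'L' (try body) → 'W' (except NameError) → 'Q' (after the try/except). Output: LWQ

Answer: LWQ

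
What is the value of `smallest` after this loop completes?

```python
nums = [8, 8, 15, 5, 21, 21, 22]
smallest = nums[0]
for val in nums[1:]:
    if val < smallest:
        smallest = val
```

Minimum of [8, 8, 15, 5, 21, 21, 22]
`smallest` takes the values: 8 → 5

Answer: 5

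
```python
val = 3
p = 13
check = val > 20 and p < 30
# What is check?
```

Trace:
`val = 3` → val = 3
`p = 13` → p = 13
`check = val > 20 and p < 30` → check = False
So check = False

Answer: False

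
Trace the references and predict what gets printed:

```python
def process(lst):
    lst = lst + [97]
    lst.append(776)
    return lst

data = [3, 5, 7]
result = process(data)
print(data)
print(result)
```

Key concept: rebinding parameter vs mutation.
Step by step:
`data = [3, 5, 7]` → data = [3, 5, 7]
`result = process(data)` → result = [3, 5, 7, 97, 776]
`print(data)` → prints [3, 5, 7]
`print(result)` → prints [3, 5, 7, 97, 776]

Answer:
[3, 5, 7]
[3, 5, 7, 97, 776]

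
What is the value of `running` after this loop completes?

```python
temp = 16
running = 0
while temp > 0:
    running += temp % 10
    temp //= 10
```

Sum digits of 16
`running` takes the values: 0 → 6 → 7

Answer: 7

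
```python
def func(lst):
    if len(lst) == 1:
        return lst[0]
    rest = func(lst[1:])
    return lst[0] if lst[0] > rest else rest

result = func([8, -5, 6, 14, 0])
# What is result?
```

Recursive max over [8, -5, 6, 14, 0] = 14

Answer: 14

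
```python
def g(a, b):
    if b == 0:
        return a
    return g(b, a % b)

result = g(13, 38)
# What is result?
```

g(13, 38) -> g(38, 13) -> g(13, 12) -> g(12, 1) -> g(1, 0) -> 1

Answer: 1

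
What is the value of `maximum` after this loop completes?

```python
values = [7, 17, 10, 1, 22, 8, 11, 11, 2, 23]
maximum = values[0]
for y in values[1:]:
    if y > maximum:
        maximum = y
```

Maximum of [7, 17, 10, 1, 22, 8, 11, 11, 2, 23]
`maximum` takes the values: 7 → 17 → 22 → 23

Answer: 23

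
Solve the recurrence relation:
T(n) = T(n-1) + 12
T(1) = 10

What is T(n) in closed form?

Unrolling: T(n) = T(1) + 12·(n-1) = 10 + 12(n-1) = 12n - 2.

Answer: T(n) = 12n - 2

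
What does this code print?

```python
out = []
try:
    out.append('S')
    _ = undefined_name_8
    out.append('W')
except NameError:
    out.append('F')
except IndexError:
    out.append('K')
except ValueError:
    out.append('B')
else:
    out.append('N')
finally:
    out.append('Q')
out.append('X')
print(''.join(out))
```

Execution trace: 'S' (try body) → 'F' (except NameError) → 'Q' (finally) → 'X' (after the try/except). Output: SFQX

Answer: SFQX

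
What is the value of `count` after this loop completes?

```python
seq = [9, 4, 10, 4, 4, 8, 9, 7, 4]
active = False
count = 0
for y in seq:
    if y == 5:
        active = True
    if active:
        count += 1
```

Count elements after first 5 in [9, 4, 10, 4, 4, 8, 9, 7, 4]
`count` takes the values: 0

Answer: 0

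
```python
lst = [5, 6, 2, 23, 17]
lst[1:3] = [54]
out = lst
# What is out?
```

Trace:
`lst = [5, 6, 2, 23, 17]` → lst = [5, 6, 2, 23, 17]
`lst[1:3] = [54]` → lst = [5, 54, 23, 17]
`out = lst` → out = [5, 54, 23, 17]
So out = [5, 54, 23, 17]

Answer: [5, 54, 23, 17]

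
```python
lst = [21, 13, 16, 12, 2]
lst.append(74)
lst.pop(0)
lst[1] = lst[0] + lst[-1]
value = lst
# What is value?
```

Trace:
`lst = [21, 13, 16, 12, 2]` → lst = [21, 13, 16, 12, 2]
`lst.append(74)` → lst = [21, 13, 16, 12, 2, 74]
`lst.pop(0)` → lst = [13, 16, 12, 2, 74]
`lst[1] = lst[0] + lst[-1]` → lst = [13, 87, 12, 2, 74]
`value = lst` → value = [13, 87, 12, 2, 74]
So value = [13, 87, 12, 2, 74]

Answer: [13, 87, 12, 2, 74]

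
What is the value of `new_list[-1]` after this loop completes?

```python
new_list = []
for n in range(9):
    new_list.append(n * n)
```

Last element of squares 0 to 8
`new_list` takes the values: [] → [0] → [0, 1] → [0, 1, 4] → [0, 1, 4, 9] → [0, 1, 4, 9, 16] → [0, 1, 4, 9, 16, 25] → [0, 1, 4, 9, 16, 25, 36] → [0, 1, 4, 9, 16, 25, 36, 49] → [0, 1, 4, 9, 16, 25, 36, 49, 64]
So `new_list[-1]` = 64

Answer: 64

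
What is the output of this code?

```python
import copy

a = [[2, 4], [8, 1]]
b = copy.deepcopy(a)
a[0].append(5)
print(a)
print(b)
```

Key concept: deep copy is fully independent.
Step by step:
`a = [[2, 4], [8, 1]]` → a = [[2, 4], [8, 1]]
`b = copy.deepcopy(a)` → b = [[2, 4], [8, 1]]
`a[0].append(5)` → a = [[2, 4, 5], [8, 1]]
`print(a)` → prints [[2, 4, 5], [8, 1]]
`print(b)` → prints [[2, 4], [8, 1]]

Answer:
[[2, 4, 5], [8, 1]]
[[2, 4], [8, 1]]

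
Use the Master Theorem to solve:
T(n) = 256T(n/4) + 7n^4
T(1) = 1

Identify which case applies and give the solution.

a=256, b=4, f(n)=7n^4. log_4(256) = 4. Since c=4 = 4, Case 2 applies: T(n) = Θ(n^log_b(a) · log n) = O(n^4 log n).

Answer: O(n^4 log n) - Case 2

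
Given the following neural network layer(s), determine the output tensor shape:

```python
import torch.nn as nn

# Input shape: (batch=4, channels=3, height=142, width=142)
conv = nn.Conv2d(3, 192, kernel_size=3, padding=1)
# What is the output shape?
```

Input: (4, 3, 142, 142) -> Output: (4, 192, 142, 142)

Answer: (4, 192, 142, 142)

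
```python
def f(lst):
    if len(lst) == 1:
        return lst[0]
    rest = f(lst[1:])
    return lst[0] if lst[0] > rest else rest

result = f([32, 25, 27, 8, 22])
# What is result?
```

Recursive max over [32, 25, 27, 8, 22] = 32

Answer: 32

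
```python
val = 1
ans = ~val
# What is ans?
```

Trace:
`val = 1` → val = 1
`ans = ~val` → ans = -2
So ans = -2

Answer: -2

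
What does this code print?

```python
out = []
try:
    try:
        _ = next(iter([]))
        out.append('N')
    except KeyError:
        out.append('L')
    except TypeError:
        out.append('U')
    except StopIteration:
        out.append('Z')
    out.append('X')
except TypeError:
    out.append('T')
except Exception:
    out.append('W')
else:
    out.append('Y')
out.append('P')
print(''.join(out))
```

Execution trace: 'Z' (inner except StopIteration) → 'X' (try body, no exception) → 'Y' (else) → 'P' (after the try/except). Output: ZXYP

Answer: ZXYP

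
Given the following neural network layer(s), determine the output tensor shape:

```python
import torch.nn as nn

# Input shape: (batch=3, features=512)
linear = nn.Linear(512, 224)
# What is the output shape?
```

Input: (3, 512) -> Output: (3, 224)

Answer: (3, 224)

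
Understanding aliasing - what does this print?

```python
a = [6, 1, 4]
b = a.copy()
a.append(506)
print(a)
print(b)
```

Key concept: list.copy() creates independent copy.
Step by step:
`a = [6, 1, 4]` → a = [6, 1, 4]
`b = a.copy()` → b = [6, 1, 4]
`a.append(506)` → a = [6, 1, 4, 506]
`print(a)` → prints [6, 1, 4, 506]
`print(b)` → prints [6, 1, 4]

Answer:
[6, 1, 4, 506]
[6, 1, 4]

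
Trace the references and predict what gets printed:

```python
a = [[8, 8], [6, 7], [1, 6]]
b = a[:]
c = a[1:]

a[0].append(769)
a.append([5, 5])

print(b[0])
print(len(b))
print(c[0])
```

Key concept: slice with nested mutation.
Step by step:
`a = [[8, 8], [6, 7], [1, 6]]` → a = [[8, 8], [6, 7], [1, 6]]
`b = a[:]` → b = [[8, 8], [6, 7], [1, 6]]
`c = a[1:]` → c = [[6, 7], [1, 6]]
`a[0].append(769)` → a = [[8, 8, 769], [6, 7], [1, 6]]; b = [[8, 8, 769], [6, 7], [1, 6]]
`a.append([5, 5])` → a = [[8, 8, 769], [6, 7], [1, 6], [5, 5]]
`print(b[0])` → prints [8, 8, 769]
`print(len(b))` → prints 3
`print(c[0])` → prints [6, 7]

Answer:
[8, 8, 769]
3
[6, 7]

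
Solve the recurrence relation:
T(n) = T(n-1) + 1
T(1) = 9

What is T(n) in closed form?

Unrolling: T(n) = T(1) + 1·(n-1) = 9 + 1(n-1) = n + 8.

Answer: T(n) = n + 8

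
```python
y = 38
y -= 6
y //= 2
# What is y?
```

Trace:
`y = 38` → y = 38
`y -= 6` → y = 32
`y //= 2` → y = 16
So y = 16

Answer: 16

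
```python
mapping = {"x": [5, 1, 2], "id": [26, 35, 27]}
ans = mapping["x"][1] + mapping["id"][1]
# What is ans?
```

Trace:
`mapping = {"x": [5, 1, 2], "id": [26, 35, 27]}` → mapping = {'x': [5, 1, 2], 'id': [26, 35, 27]}
`ans = mapping["x"][1] + mapping["id"][1]` → ans = 36
So ans = 36

Answer: 36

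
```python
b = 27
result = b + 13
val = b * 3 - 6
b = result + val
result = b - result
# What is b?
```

Trace:
`b = 27` → b = 27
`result = b + 13` → result = 40
`val = b * 3 - 6` → val = 75
`b = result + val` → b = 115
`result = b - result` → result = 75
So b = 115

Answer: 115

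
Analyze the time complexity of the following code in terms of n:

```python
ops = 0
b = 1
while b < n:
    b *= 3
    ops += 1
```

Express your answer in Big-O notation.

Each loop level contributes: log n. Multiplying the contributions gives O(log n).

Answer: O(log n)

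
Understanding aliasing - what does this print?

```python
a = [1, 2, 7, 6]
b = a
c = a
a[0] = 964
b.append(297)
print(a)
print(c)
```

Key concept: multiple aliases.
Step by step:
`a = [1, 2, 7, 6]` → a = [1, 2, 7, 6]
`b = a` → b = [1, 2, 7, 6] (same object as a)
`c = a` → c = [1, 2, 7, 6] (same object as a, b)
`a[0] = 964` → a = [964, 2, 7, 6] (same object as b, c); b = [964, 2, 7, 6] (same object as a, c); c = [964, 2, 7, 6] (same object as a, b)
`b.append(297)` → a = [964, 2, 7, 6, 297] (same object as b, c); b = [964, 2, 7, 6, 297] (same object as a, c); c = [964, 2, 7, 6, 297] (same object as a, b)
`print(a)` → prints [964, 2, 7, 6, 297]
`print(c)` → prints [964, 2, 7, 6, 297]

Answer:
[964, 2, 7, 6, 297]
[964, 2, 7, 6, 297]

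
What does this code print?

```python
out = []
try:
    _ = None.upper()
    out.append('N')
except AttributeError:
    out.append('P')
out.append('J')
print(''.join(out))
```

Execution trace: 'P' (except AttributeError) → 'J' (after the try/except). Output: PJ

Answer: PJ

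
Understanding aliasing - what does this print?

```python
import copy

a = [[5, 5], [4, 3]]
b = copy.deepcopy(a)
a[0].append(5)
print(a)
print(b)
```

Key concept: deep copy is fully independent.
Step by step:
`a = [[5, 5], [4, 3]]` → a = [[5, 5], [4, 3]]
`b = copy.deepcopy(a)` → b = [[5, 5], [4, 3]]
`a[0].append(5)` → a = [[5, 5, 5], [4, 3]]
`print(a)` → prints [[5, 5, 5], [4, 3]]
`print(b)` → prints [[5, 5], [4, 3]]

Answer:
[[5, 5, 5], [4, 3]]
[[5, 5], [4, 3]]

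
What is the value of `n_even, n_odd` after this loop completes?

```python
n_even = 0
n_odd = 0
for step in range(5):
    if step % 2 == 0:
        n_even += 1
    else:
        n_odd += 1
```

Count evens and odds in range(5)
`n_even, n_odd` takes the values: (0, 0) → (1, 0) → (1, 1) → (2, 1) → (2, 2) → (3, 2)

Answer: 3, 2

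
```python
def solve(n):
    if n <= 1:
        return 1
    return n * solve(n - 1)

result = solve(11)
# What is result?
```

solve(11) = 11 * 10 * 9 * 8 * 7 * 6 * 5 * 4 * 3 * 2 * 1 = 39916800

Answer: 39916800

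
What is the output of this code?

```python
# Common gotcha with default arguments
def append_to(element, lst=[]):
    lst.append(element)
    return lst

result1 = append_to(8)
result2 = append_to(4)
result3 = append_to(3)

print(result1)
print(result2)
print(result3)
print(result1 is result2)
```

Key concept: mutable default argument gotcha.
Step by step:
`result1 = append_to(8)` → result1 = [8]
`result2 = append_to(4)` → result1 = [8, 4] (same object as result2); result2 = [8, 4] (same object as result1)
`result3 = append_to(3)` → result1 = [8, 4, 3] (same object as result2, result3); result2 = [8, 4, 3] (same object as result1, result3); result3 = [8, 4, 3] (same object as result1, result2)
`print(result1)` → prints [8, 4, 3]
`print(result2)` → prints [8, 4, 3]
`print(result3)` → prints [8, 4, 3]
`print(result1 is result2)` → prints True

Answer:
[8, 4, 3]
[8, 4, 3]
[8, 4, 3]
True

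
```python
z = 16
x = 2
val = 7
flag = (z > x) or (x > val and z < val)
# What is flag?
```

Trace:
`z = 16` → z = 16
`x = 2` → x = 2
`val = 7` → val = 7
`flag = (z > x) or (x > val and z < val)` → flag = True
So flag = True

Answer: True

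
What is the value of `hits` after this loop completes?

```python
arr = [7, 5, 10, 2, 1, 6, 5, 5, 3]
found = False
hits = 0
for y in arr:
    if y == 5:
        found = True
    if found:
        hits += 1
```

Count elements after first 5 in [7, 5, 10, 2, 1, 6, 5, 5, 3]
`hits` takes the values: 0 → 1 → 2 → 3 → 4 → 5 → 6 → 7 → 8

Answer: 8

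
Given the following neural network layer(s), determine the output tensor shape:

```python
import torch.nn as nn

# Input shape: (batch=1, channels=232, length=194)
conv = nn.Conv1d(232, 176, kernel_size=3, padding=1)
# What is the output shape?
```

Input: (1, 232, 194) -> Output: (1, 176, 194)

Answer: (1, 176, 194)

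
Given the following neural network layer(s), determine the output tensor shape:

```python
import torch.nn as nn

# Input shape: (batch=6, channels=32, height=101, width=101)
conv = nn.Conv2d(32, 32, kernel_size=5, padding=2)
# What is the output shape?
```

Input: (6, 32, 101, 101) -> Output: (6, 32, 101, 101)

Answer: (6, 32, 101, 101)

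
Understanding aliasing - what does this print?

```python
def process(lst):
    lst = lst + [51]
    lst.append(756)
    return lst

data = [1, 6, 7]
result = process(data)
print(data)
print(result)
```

Key concept: rebinding parameter vs mutation.
Step by step:
`data = [1, 6, 7]` → data = [1, 6, 7]
`result = process(data)` → result = [1, 6, 7, 51, 756]
`print(data)` → prints [1, 6, 7]
`print(result)` → prints [1, 6, 7, 51, 756]

Answer:
[1, 6, 7]
[1, 6, 7, 51, 756]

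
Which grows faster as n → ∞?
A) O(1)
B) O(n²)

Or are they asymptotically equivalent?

O(1) vs O(n²): Higher order terms dominate.

Answer: B) O(n²) grows faster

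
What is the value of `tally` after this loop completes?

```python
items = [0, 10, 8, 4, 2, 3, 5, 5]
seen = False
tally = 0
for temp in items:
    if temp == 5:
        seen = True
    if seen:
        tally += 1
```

Count elements after first 5 in [0, 10, 8, 4, 2, 3, 5, 5]
`tally` takes the values: 0 → 1 → 2

Answer: 2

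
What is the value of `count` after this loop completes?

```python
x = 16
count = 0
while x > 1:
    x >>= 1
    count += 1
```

Count right shifts until 1
`count` takes the values: 0 → 1 → 2 → 3 → 4

Answer: 4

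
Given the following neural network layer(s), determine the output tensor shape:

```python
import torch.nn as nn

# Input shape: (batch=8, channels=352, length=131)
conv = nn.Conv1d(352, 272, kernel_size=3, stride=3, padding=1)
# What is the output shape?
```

Input: (8, 352, 131) -> Output: (8, 272, 44)

Answer: (8, 272, 44)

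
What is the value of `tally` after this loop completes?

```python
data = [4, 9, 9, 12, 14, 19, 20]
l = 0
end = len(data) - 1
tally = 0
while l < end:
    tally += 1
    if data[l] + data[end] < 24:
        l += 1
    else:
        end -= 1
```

Steps to find pair summing to 24
`tally` takes the values: 0 → 1 → 2 → 3 → 4 → 5 → 6

Answer: 6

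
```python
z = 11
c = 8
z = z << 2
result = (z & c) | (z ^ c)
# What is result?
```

Trace:
`z = 11` → z = 11
`c = 8` → c = 8
`z = z << 2` → z = 44
`result = (z & c) | (z ^ c)` → result = 44
So result = 44

Answer: 44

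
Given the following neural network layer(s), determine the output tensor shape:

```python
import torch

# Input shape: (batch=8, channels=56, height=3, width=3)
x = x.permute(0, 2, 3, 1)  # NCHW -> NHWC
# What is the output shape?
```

Input: (8, 56, 3, 3) -> Output: (8, 3, 3, 56)

Answer: (8, 3, 3, 56)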